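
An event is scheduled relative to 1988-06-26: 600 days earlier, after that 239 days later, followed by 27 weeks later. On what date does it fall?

Going back 600 days from June 26, 1988:
Going back 26 days from June 26, 1988 reaches the end of the previous month; 600 − 26 = 574 left.
May 1988 has 31 days: 574 − 31 = 543 left.
April 1988 has 30 days: 543 − 30 = 513 left.
March 1988 has 31 days: 513 − 31 = 482 left.
February 1988 has 29 days (1988 is a leap year): 482 − 29 = 453 left.
January 1988 has 31 days: 453 − 31 = 422 left.
December 1987 has 31 days: 422 − 31 = 391 left.
November 1987 has 30 days: 391 − 30 = 361 left.
October 1987 has 31 days: 361 − 31 = 330 left.
September 1987 has 30 days: 330 − 30 = 300 left.
August 1987 has 31 days: 300 − 31 = 269 left.
July 1987 has 31 days: 269 − 31 = 238 left.
June 1987 has 30 days: 238 − 30 = 208 left.
May 1987 has 31 days: 208 − 31 = 177 left.
April 1987 has 30 days: 177 − 30 = 147 left.
March 1987 has 31 days: 147 − 31 = 116 left.
February 1987 has 28 days (1987 is not a leap year): 116 − 28 = 88 left.
January 1987 has 31 days: 88 − 31 = 57 left.
December 1986 has 31 days: 57 − 31 = 26 left.
November 1986 has 30 days; 30 − 26 = 4 → November 4, 1986.
Counting forward 239 days from November 4, 1986:
November has 30 days, so 30 − 4 = 26 days remain after November 4, 1986; 239 − 26 = 213 left.
December 1986 has 31 days: 213 − 31 = 182 left.
January 1987 has 31 days: 182 − 31 = 151 left.
February 1987 has 28 days (1987 is not a leap year): 151 − 28 = 123 left.
March 1987 has 31 days: 123 − 31 = 92 left.
April 1987 has 30 days: 92 − 30 = 62 left.
May 1987 has 31 days: 62 − 31 = 31 left.
June 1987 has 30 days: 31 − 30 = 1 left.
1 day into July 1987 → July 1, 1987.
Advancing 27 weeks (= 189 days) from July 1, 1987:
July has 31 days, so 31 − 1 = 30 days remain after July 1, 1987; 189 − 30 = 159 left.
August 1987 has 31 days: 159 − 31 = 128 left.
September 1987 has 30 days: 128 − 30 = 98 left.
October 1987 has 31 days: 98 − 31 = 67 left.
November 1987 has 30 days: 67 − 30 = 37 left.
December 1987 has 31 days: 37 − 31 = 6 left.
6 days into January 1988 → January 6, 1988.

January 6, 1988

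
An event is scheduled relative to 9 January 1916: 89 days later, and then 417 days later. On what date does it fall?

Adding 89 days from January 9, 1916:
January has 31 days, so 31 − 9 = 22 days remain after January 9, 1916; 89 − 22 = 67 left.
February 1916 has 29 days (1916 is a leap year): 67 − 29 = 38 left.
March 1916 has 31 days: 38 − 31 = 7 left.
7 days into April 1916 → April 7, 1916.
Adding 417 days from April 7, 1916:
April has 30 days, so 30 − 7 = 23 days remain after April 7, 1916; 417 − 23 = 394 left.
May 1916 has 31 days: 394 − 31 = 363 left.
June 1916 has 30 days: 363 − 30 = 333 left.
July 1916 has 31 days: 333 − 31 = 302 left.
August 1916 has 31 days: 302 − 31 = 271 left.
September 1916 has 30 days: 271 − 30 = 241 left.
October 1916 has 31 days: 241 − 31 = 210 left.
November 1916 has 30 days: 210 − 30 = 180 left.
December 1916 has 31 days: 180 − 31 = 149 left.
January 1917 has 31 days: 149 − 31 = 118 left.
February 1917 has 28 days (1917 is not a leap year): 118 − 28 = 90 left.
March 1917 has 31 days: 90 − 31 = 59 left.
April 1917 has 30 days: 59 − 30 = 29 left.
29 days into May 1917 → May 29, 1917.

May 29, 1917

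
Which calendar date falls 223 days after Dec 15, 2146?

July 26, 2147

Advancing 223 days from December 15, 2146.
December has 31 days, so 31 − 15 = 16 days remain after December 15, 2146; 223 − 16 = 207 left.
January 2147 has 31 days: 207 − 31 = 176 left.
February 2147 has 28 days (2147 is not a leap year): 176 − 28 = 148 left.
March 2147 has 31 days: 148 − 31 = 117 left.
April 2147 has 30 days: 117 − 30 = 87 left.
May 2147 has 31 days: 87 − 31 = 56 left.
June 2147 has 30 days: 56 − 30 = 26 left.
26 days into July 2147 → July 26, 2147.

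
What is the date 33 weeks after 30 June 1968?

February 16, 1969

Adding 33 weeks = 231 days from June 30, 1968.
June has 30 days, so 30 − 30 = 0 days remain after June 30, 1968; 231 − 0 = 231 left.
July 1968 has 31 days: 231 − 31 = 200 left.
August 1968 has 31 days: 200 − 31 = 169 left.
September 1968 has 30 days: 169 − 30 = 139 left.
October 1968 has 31 days: 139 − 31 = 108 left.
November 1968 has 30 days: 108 − 30 = 78 left.
December 1968 has 31 days: 78 − 31 = 47 left.
January 1969 has 31 days: 47 − 31 = 16 left.
16 days into February 1969 → February 16, 1969.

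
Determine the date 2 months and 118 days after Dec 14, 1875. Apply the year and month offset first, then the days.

Advancing 2 months and 118 days from December 14, 1875: first the month/year part, then the days.
month 12 + 2 = 14, which is month 2 of year 1876 → February 1876.
Day 14 is valid in February, giving February 14, 1876.
Now add 118 days from February 14, 1876.
February has 29 days, so 29 − 14 = 15 days remain after February 14, 1876; 118 − 15 = 103 left.
March 1876 has 31 days: 103 − 31 = 72 left.
April 1876 has 30 days: 72 − 30 = 42 left.
May 1876 has 31 days: 42 − 31 = 11 left.
11 days into June 1876 → June 11, 1876.

June 11, 1876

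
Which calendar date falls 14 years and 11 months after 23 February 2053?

Advancing 14 years and 11 months from February 23, 2053.
+14 years → 2067; month 2 + 11 = 13, which is month 1 of year 2068 → January 2068.
Day 23 is valid in January, giving January 23, 2068.

January 23, 2068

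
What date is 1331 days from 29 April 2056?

December 21, 2059

Counting forward 1331 days from April 29, 2056.
April has 30 days, so 30 − 29 = 1 day remains after April 29, 2056; 1331 − 1 = 1330 left.
May 2056 has 31 days: 1330 − 31 = 1299 left.
June 2056 has 30 days: 1299 − 30 = 1269 left.
July 2056 has 31 days: 1269 − 31 = 1238 left.
August 2056 has 31 days: 1238 − 31 = 1207 left.
September 2056 has 30 days: 1207 − 30 = 1177 left.
October 2056 has 31 days: 1177 − 31 = 1146 left.
November 2056 has 30 days: 1146 − 30 = 1116 left.
December 2056 has 31 days: 1116 − 31 = 1085 left.
January 2057 has 31 days: 1085 − 31 = 1054 left.
February 2057 has 28 days (2057 is not a leap year): 1054 − 28 = 1026 left.
March 2057 has 31 days: 1026 − 31 = 995 left.
April 2057 has 30 days: 995 − 30 = 965 left.
May 2057 has 31 days: 965 − 31 = 934 left.
June 2057 has 30 days: 934 − 30 = 904 left.
July 2057 has 31 days: 904 − 31 = 873 left.
August 2057 has 31 days: 873 − 31 = 842 left.
September 2057 has 30 days: 842 − 30 = 812 left.
October 2057 has 31 days: 812 − 31 = 781 left.
November 2057 has 30 days: 781 − 30 = 751 left.
December 2057 has 31 days: 751 − 31 = 720 left.
January 2058 has 31 days: 720 − 31 = 689 left.
February 2058 has 28 days (2058 is not a leap year): 689 − 28 = 661 left.
March 2058 has 31 days: 661 − 31 = 630 left.
April 2058 has 30 days: 630 − 30 = 600 left.
May 2058 has 31 days: 600 − 31 = 569 left.
June 2058 has 30 days: 569 − 30 = 539 left.
July 2058 has 31 days: 539 − 31 = 508 left.
August 2058 has 31 days: 508 − 31 = 477 left.
September 2058 has 30 days: 477 − 30 = 447 left.
October 2058 has 31 days: 447 − 31 = 416 left.
November 2058 has 30 days: 416 − 30 = 386 left.
December 2058 has 31 days: 386 − 31 = 355 left.
January 2059 has 31 days: 355 − 31 = 324 left.
February 2059 has 28 days (2059 is not a leap year): 324 − 28 = 296 left.
March 2059 has 31 days: 296 − 31 = 265 left.
April 2059 has 30 days: 265 − 30 = 235 left.
May 2059 has 31 days: 235 − 31 = 204 left.
June 2059 has 30 days: 204 − 30 = 174 left.
July 2059 has 31 days: 174 − 31 = 143 left.
August 2059 has 31 days: 143 − 31 = 112 left.
September 2059 has 30 days: 112 − 30 = 82 left.
October 2059 has 31 days: 82 − 31 = 51 left.
November 2059 has 30 days: 51 − 30 = 21 left.
21 days into December 2059 → December 21, 2059.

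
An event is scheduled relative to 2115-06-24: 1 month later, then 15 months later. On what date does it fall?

Adding 1 month from June 24, 2115:
month 6 + 1 = 7 → July 2115.
Day 24 is valid in July, giving July 24, 2115.
Adding 15 months from July 24, 2115:
month 7 + 15 = 22, which is month 10 of year 2116 → October 2116.
Day 24 is valid in October, giving October 24, 2116.

October 24, 2116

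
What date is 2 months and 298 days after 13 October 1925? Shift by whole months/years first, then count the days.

October 7, 1926

Advancing 2 months and 298 days from October 13, 1925: first the month/year part, then the days.
month 10 + 2 = 12 → December 1925.
Day 13 is valid in December, giving December 13, 1925.
Now add 298 days from December 13, 1925.
December has 31 days, so 31 − 13 = 18 days remain after December 13, 1925; 298 − 18 = 280 left.
January 1926 has 31 days: 280 − 31 = 249 left.
February 1926 has 28 days (1926 is not a leap year): 249 − 28 = 221 left.
March 1926 has 31 days: 221 − 31 = 190 left.
April 1926 has 30 days: 190 − 30 = 160 left.
May 1926 has 31 days: 160 − 31 = 129 left.
June 1926 has 30 days: 129 − 30 = 99 left.
July 1926 has 31 days: 99 − 31 = 68 left.
August 1926 has 31 days: 68 − 31 = 37 left.
September 1926 has 30 days: 37 − 30 = 7 left.
7 days into October 1926 → October 7, 1926.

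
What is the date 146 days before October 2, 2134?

Counting back 146 days from October 2, 2134.
Going back 2 days from October 2, 2134 reaches the end of the previous month; 146 − 2 = 144 left.
September 2134 has 30 days: 144 − 30 = 114 left.
August 2134 has 31 days: 114 − 31 = 83 left.
July 2134 has 31 days: 83 − 31 = 52 left.
June 2134 has 30 days: 52 − 30 = 22 left.
May 2134 has 31 days; 31 − 22 = 9 → May 9, 2134.

May 9, 2134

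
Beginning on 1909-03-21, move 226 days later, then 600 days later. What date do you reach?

June 25, 1911

Adding 226 days from March 21, 1909:
March has 31 days, so 31 − 21 = 10 days remain after March 21, 1909; 226 − 10 = 216 left.
April 1909 has 30 days: 216 − 30 = 186 left.
May 1909 has 31 days: 186 − 31 = 155 left.
June 1909 has 30 days: 155 − 30 = 125 left.
July 1909 has 31 days: 125 − 31 = 94 left.
August 1909 has 31 days: 94 − 31 = 63 left.
September 1909 has 30 days: 63 − 30 = 33 left.
October 1909 has 31 days: 33 − 31 = 2 left.
2 days into November 1909 → November 2, 1909.
Counting forward 600 days from November 2, 1909:
November has 30 days, so 30 − 2 = 28 days remain after November 2, 1909; 600 − 28 = 572 left.
December 1909 has 31 days: 572 − 31 = 541 left.
January 1910 has 31 days: 541 − 31 = 510 left.
February 1910 has 28 days (1910 is not a leap year): 510 − 28 = 482 left.
March 1910 has 31 days: 482 − 31 = 451 left.
April 1910 has 30 days: 451 − 30 = 421 left.
May 1910 has 31 days: 421 − 31 = 390 left.
June 1910 has 30 days: 390 − 30 = 360 left.
July 1910 has 31 days: 360 − 31 = 329 left.
August 1910 has 31 days: 329 − 31 = 298 left.
September 1910 has 30 days: 298 − 30 = 268 left.
October 1910 has 31 days: 268 − 31 = 237 left.
November 1910 has 30 days: 237 − 30 = 207 left.
December 1910 has 31 days: 207 − 31 = 176 left.
January 1911 has 31 days: 176 − 31 = 145 left.
February 1911 has 28 days (1911 is not a leap year): 145 − 28 = 117 left.
March 1911 has 31 days: 117 − 31 = 86 left.
April 1911 has 30 days: 86 − 30 = 56 left.
May 1911 has 31 days: 56 − 31 = 25 left.
25 days into June 1911 → June 25, 1911.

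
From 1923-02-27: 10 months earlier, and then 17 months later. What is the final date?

September 27, 1923

Subtracting 10 months from February 27, 1923:
month 2 − 10 = -8, which is month 4 of year 1922 → April 1922.
Day 27 is valid in April, giving April 27, 1922.
Advancing 17 months from April 27, 1922:
month 4 + 17 = 21, which is month 9 of year 1923 → September 1923.
Day 27 is valid in September, giving September 27, 1923.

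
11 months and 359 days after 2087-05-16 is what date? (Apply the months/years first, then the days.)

April 10, 2089

Advancing 11 months and 359 days from May 16, 2087: first the month/year part, then the days.
month 5 + 11 = 16, which is month 4 of year 2088 → April 2088.
Day 16 is valid in April, giving April 16, 2088.
Now add 359 days from April 16, 2088.
April has 30 days, so 30 − 16 = 14 days remain after April 16, 2088; 359 − 14 = 345 left.
May 2088 has 31 days: 345 − 31 = 314 left.
June 2088 has 30 days: 314 − 30 = 284 left.
July 2088 has 31 days: 284 − 31 = 253 left.
August 2088 has 31 days: 253 − 31 = 222 left.
September 2088 has 30 days: 222 − 30 = 192 left.
October 2088 has 31 days: 192 − 31 = 161 left.
November 2088 has 30 days: 161 − 30 = 131 left.
December 2088 has 31 days: 131 − 31 = 100 left.
January 2089 has 31 days: 100 − 31 = 69 left.
February 2089 has 28 days (2089 is not a leap year): 69 − 28 = 41 left.
March 2089 has 31 days: 41 − 31 = 10 left.
10 days into April 2089 → April 10, 2089.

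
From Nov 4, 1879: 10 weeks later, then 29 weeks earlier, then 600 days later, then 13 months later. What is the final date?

March 13, 1882

Advancing 10 weeks (= 70 days) from November 4, 1879:
November has 30 days, so 30 − 4 = 26 days remain after November 4, 1879; 70 − 26 = 44 left.
December 1879 has 31 days: 44 − 31 = 13 left.
13 days into January 1880 → January 13, 1880.
Subtracting 29 weeks (= 203 days) from January 13, 1880:
Going back 13 days from January 13, 1880 reaches the end of the previous month; 203 − 13 = 190 left.
December 1879 has 31 days: 190 − 31 = 159 left.
November 1879 has 30 days: 159 − 30 = 129 left.
October 1879 has 31 days: 129 − 31 = 98 left.
September 1879 has 30 days: 98 − 30 = 68 left.
August 1879 has 31 days: 68 − 31 = 37 left.
July 1879 has 31 days: 37 − 31 = 6 left.
June 1879 has 30 days; 30 − 6 = 24 → June 24, 1879.
Advancing 600 days from June 24, 1879:
June has 30 days, so 30 − 24 = 6 days remain after June 24, 1879; 600 − 6 = 594 left.
July 1879 has 31 days: 594 − 31 = 563 left.
August 1879 has 31 days: 563 − 31 = 532 left.
September 1879 has 30 days: 532 − 30 = 502 left.
October 1879 has 31 days: 502 − 31 = 471 left.
November 1879 has 30 days: 471 − 30 = 441 left.
December 1879 has 31 days: 441 − 31 = 410 left.
January 1880 has 31 days: 410 − 31 = 379 left.
February 1880 has 29 days (1880 is a leap year): 379 − 29 = 350 left.
March 1880 has 31 days: 350 − 31 = 319 left.
April 1880 has 30 days: 319 − 30 = 289 left.
May 1880 has 31 days: 289 − 31 = 258 left.
June 1880 has 30 days: 258 − 30 = 228 left.
July 1880 has 31 days: 228 − 31 = 197 left.
August 1880 has 31 days: 197 − 31 = 166 left.
September 1880 has 30 days: 166 − 30 = 136 left.
October 1880 has 31 days: 136 − 31 = 105 left.
November 1880 has 30 days: 105 − 30 = 75 left.
December 1880 has 31 days: 75 − 31 = 44 left.
January 1881 has 31 days: 44 − 31 = 13 left.
13 days into February 1881 → February 13, 1881.
Counting forward 13 months from February 13, 1881:
month 2 + 13 = 15, which is month 3 of year 1882 → March 1882.
Day 13 is valid in March, giving March 13, 1882.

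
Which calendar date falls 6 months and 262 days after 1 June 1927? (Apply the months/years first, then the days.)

Advancing 6 months and 262 days from June 1, 1927: first the month/year part, then the days.
month 6 + 6 = 12 → December 1927.
Day 1 is valid in December, giving December 1, 1927.
Now add 262 days from December 1, 1927.
December has 31 days, so 31 − 1 = 30 days remain after December 1, 1927; 262 − 30 = 232 left.
January 1928 has 31 days: 232 − 31 = 201 left.
February 1928 has 29 days (1928 is a leap year): 201 − 29 = 172 left.
March 1928 has 31 days: 172 − 31 = 141 left.
April 1928 has 30 days: 141 − 30 = 111 left.
May 1928 has 31 days: 111 − 31 = 80 left.
June 1928 has 30 days: 80 − 30 = 50 left.
July 1928 has 31 days: 50 − 31 = 19 left.
19 days into August 1928 → August 19, 1928.

August 19, 1928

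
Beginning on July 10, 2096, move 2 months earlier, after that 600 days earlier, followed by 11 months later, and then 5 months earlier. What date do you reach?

Going back 2 months from July 10, 2096:
month 7 − 2 = 5 → May 2096.
Day 10 is valid in May, giving May 10, 2096.
Going back 600 days from May 10, 2096:
Going back 10 days from May 10, 2096 reaches the end of the previous month; 600 − 10 = 590 left.
April 2096 has 30 days: 590 − 30 = 560 left.
March 2096 has 31 days: 560 − 31 = 529 left.
February 2096 has 29 days (2096 is a leap year): 529 − 29 = 500 left.
January 2096 has 31 days: 500 − 31 = 469 left.
December 2095 has 31 days: 469 − 31 = 438 left.
November 2095 has 30 days: 438 − 30 = 408 left.
October 2095 has 31 days: 408 − 31 = 377 left.
September 2095 has 30 days: 377 − 30 = 347 left.
August 2095 has 31 days: 347 − 31 = 316 left.
July 2095 has 31 days: 316 − 31 = 285 left.
June 2095 has 30 days: 285 − 30 = 255 left.
May 2095 has 31 days: 255 − 31 = 224 left.
April 2095 has 30 days: 224 − 30 = 194 left.
March 2095 has 31 days: 194 − 31 = 163 left.
February 2095 has 28 days (2095 is not a leap year): 163 − 28 = 135 left.
January 2095 has 31 days: 135 − 31 = 104 left.
December 2094 has 31 days: 104 − 31 = 73 left.
November 2094 has 30 days: 73 − 30 = 43 left.
October 2094 has 31 days: 43 − 31 = 12 left.
September 2094 has 30 days; 30 − 12 = 18 → September 18, 2094.
Counting forward 11 months from September 18, 2094:
month 9 + 11 = 20, which is month 8 of year 2095 → August 2095.
Day 18 is valid in August, giving August 18, 2095.
Going back 5 months from August 18, 2095:
month 8 − 5 = 3 → March 2095.
Day 18 is valid in March, giving March 18, 2095.

March 18, 2095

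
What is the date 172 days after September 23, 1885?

March 14, 1886

Adding 172 days from September 23, 1885.
September has 30 days, so 30 − 23 = 7 days remain after September 23, 1885; 172 − 7 = 165 left.
October 1885 has 31 days: 165 − 31 = 134 left.
November 1885 has 30 days: 134 − 30 = 104 left.
December 1885 has 31 days: 104 − 31 = 73 left.
January 1886 has 31 days: 73 − 31 = 42 left.
February 1886 has 28 days (1886 is not a leap year): 42 − 28 = 14 left.
14 days into March 1886 → March 14, 1886.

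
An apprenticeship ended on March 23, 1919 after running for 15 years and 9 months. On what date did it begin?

Subtracting 15 years and 9 months from March 23, 1919.
-15 years → 1904; month 3 − 9 = -6, which is month 6 of year 1903 → June 1903.
Day 23 is valid in June, giving June 23, 1903.

June 23, 1903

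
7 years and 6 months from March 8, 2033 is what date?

Counting forward 7 years and 6 months from March 8, 2033.
+7 years → 2040; month 3 + 6 = 9 → September 2040.
Day 8 is valid in September, giving September 8, 2040.

September 8, 2040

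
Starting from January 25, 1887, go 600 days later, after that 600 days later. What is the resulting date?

Adding 600 days from January 25, 1887:
January has 31 days, so 31 − 25 = 6 days remain after January 25, 1887; 600 − 6 = 594 left.
February 1887 has 28 days (1887 is not a leap year): 594 − 28 = 566 left.
March 1887 has 31 days: 566 − 31 = 535 left.
April 1887 has 30 days: 535 − 30 = 505 left.
May 1887 has 31 days: 505 − 31 = 474 left.
June 1887 has 30 days: 474 − 30 = 444 left.
July 1887 has 31 days: 444 − 31 = 413 left.
August 1887 has 31 days: 413 − 31 = 382 left.
September 1887 has 30 days: 382 − 30 = 352 left.
October 1887 has 31 days: 352 − 31 = 321 left.
November 1887 has 30 days: 321 − 30 = 291 left.
December 1887 has 31 days: 291 − 31 = 260 left.
January 1888 has 31 days: 260 − 31 = 229 left.
February 1888 has 29 days (1888 is a leap year): 229 − 29 = 200 left.
March 1888 has 31 days: 200 − 31 = 169 left.
April 1888 has 30 days: 169 − 30 = 139 left.
May 1888 has 31 days: 139 − 31 = 108 left.
June 1888 has 30 days: 108 − 30 = 78 left.
July 1888 has 31 days: 78 − 31 = 47 left.
August 1888 has 31 days: 47 − 31 = 16 left.
16 days into September 1888 → September 16, 1888.
Advancing 600 days from September 16, 1888:
September has 30 days, so 30 − 16 = 14 days remain after September 16, 1888; 600 − 14 = 586 left.
October 1888 has 31 days: 586 − 31 = 555 left.
November 1888 has 30 days: 555 − 30 = 525 left.
December 1888 has 31 days: 525 − 31 = 494 left.
January 1889 has 31 days: 494 − 31 = 463 left.
February 1889 has 28 days (1889 is not a leap year): 463 − 28 = 435 left.
March 1889 has 31 days: 435 − 31 = 404 left.
April 1889 has 30 days: 404 − 30 = 374 left.
May 1889 has 31 days: 374 − 31 = 343 left.
June 1889 has 30 days: 343 − 30 = 313 left.
July 1889 has 31 days: 313 − 31 = 282 left.
August 1889 has 31 days: 282 − 31 = 251 left.
September 1889 has 30 days: 251 − 30 = 221 left.
October 1889 has 31 days: 221 − 31 = 190 left.
November 1889 has 30 days: 190 − 30 = 160 left.
December 1889 has 31 days: 160 − 31 = 129 left.
January 1890 has 31 days: 129 − 31 = 98 left.
February 1890 has 28 days (1890 is not a leap year): 98 − 28 = 70 left.
March 1890 has 31 days: 70 − 31 = 39 left.
April 1890 has 30 days: 39 − 30 = 9 left.
9 days into May 1890 → May 9, 1890.

May 9, 1890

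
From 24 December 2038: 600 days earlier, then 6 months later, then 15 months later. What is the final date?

February 3, 2039

Counting back 600 days from December 24, 2038:
Going back 24 days from December 24, 2038 reaches the end of the previous month; 600 − 24 = 576 left.
November 2038 has 30 days: 576 − 30 = 546 left.
October 2038 has 31 days: 546 − 31 = 515 left.
September 2038 has 30 days: 515 − 30 = 485 left.
August 2038 has 31 days: 485 − 31 = 454 left.
July 2038 has 31 days: 454 − 31 = 423 left.
June 2038 has 30 days: 423 − 30 = 393 left.
May 2038 has 31 days: 393 − 31 = 362 left.
April 2038 has 30 days: 362 − 30 = 332 left.
March 2038 has 31 days: 332 − 31 = 301 left.
February 2038 has 28 days (2038 is not a leap year): 301 − 28 = 273 left.
January 2038 has 31 days: 273 − 31 = 242 left.
December 2037 has 31 days: 242 − 31 = 211 left.
November 2037 has 30 days: 211 − 30 = 181 left.
October 2037 has 31 days: 181 − 31 = 150 left.
September 2037 has 30 days: 150 − 30 = 120 left.
August 2037 has 31 days: 120 − 31 = 89 left.
July 2037 has 31 days: 89 − 31 = 58 left.
June 2037 has 30 days: 58 − 30 = 28 left.
May 2037 has 31 days; 31 − 28 = 3 → May 3, 2037.
Counting forward 6 months from May 3, 2037:
month 5 + 6 = 11 → November 2037.
Day 3 is valid in November, giving November 3, 2037.
Advancing 15 months from November 3, 2037:
month 11 + 15 = 26, which is month 2 of year 2039 → February 2039.
Day 3 is valid in February, giving February 3, 2039.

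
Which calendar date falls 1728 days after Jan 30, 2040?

Adding 1728 days from January 30, 2040.
January has 31 days, so 31 − 30 = 1 day remains after January 30, 2040; 1728 − 1 = 1727 left.
February 2040 has 29 days (2040 is a leap year): 1727 − 29 = 1698 left.
March 2040 has 31 days: 1698 − 31 = 1667 left.
April 2040 has 30 days: 1667 − 30 = 1637 left.
May 2040 has 31 days: 1637 − 31 = 1606 left.
June 2040 has 30 days: 1606 − 30 = 1576 left.
July 2040 has 31 days: 1576 − 31 = 1545 left.
August 2040 has 31 days: 1545 − 31 = 1514 left.
September 2040 has 30 days: 1514 − 30 = 1484 left.
October 2040 has 31 days: 1484 − 31 = 1453 left.
November 2040 has 30 days: 1453 − 30 = 1423 left.
December 2040 has 31 days: 1423 − 31 = 1392 left.
January 2041 has 31 days: 1392 − 31 = 1361 left.
February 2041 has 28 days (2041 is not a leap year): 1361 − 28 = 1333 left.
March 2041 has 31 days: 1333 − 31 = 1302 left.
April 2041 has 30 days: 1302 − 30 = 1272 left.
May 2041 has 31 days: 1272 − 31 = 1241 left.
June 2041 has 30 days: 1241 − 30 = 1211 left.
July 2041 has 31 days: 1211 − 31 = 1180 left.
August 2041 has 31 days: 1180 − 31 = 1149 left.
September 2041 has 30 days: 1149 − 30 = 1119 left.
October 2041 has 31 days: 1119 − 31 = 1088 left.
November 2041 has 30 days: 1088 − 30 = 1058 left.
December 2041 has 31 days: 1058 − 31 = 1027 left.
January 2042 has 31 days: 1027 − 31 = 996 left.
February 2042 has 28 days (2042 is not a leap year): 996 − 28 = 968 left.
March 2042 has 31 days: 968 − 31 = 937 left.
April 2042 has 30 days: 937 − 30 = 907 left.
May 2042 has 31 days: 907 − 31 = 876 left.
June 2042 has 30 days: 876 − 30 = 846 left.
July 2042 has 31 days: 846 − 31 = 815 left.
August 2042 has 31 days: 815 − 31 = 784 left.
September 2042 has 30 days: 784 − 30 = 754 left.
October 2042 has 31 days: 754 − 31 = 723 left.
November 2042 has 30 days: 723 − 30 = 693 left.
December 2042 has 31 days: 693 − 31 = 662 left.
January 2043 has 31 days: 662 − 31 = 631 left.
February 2043 has 28 days (2043 is not a leap year): 631 − 28 = 603 left.
March 2043 has 31 days: 603 − 31 = 572 left.
April 2043 has 30 days: 572 − 30 = 542 left.
May 2043 has 31 days: 542 − 31 = 511 left.
June 2043 has 30 days: 511 − 30 = 481 left.
July 2043 has 31 days: 481 − 31 = 450 left.
August 2043 has 31 days: 450 − 31 = 419 left.
September 2043 has 30 days: 419 − 30 = 389 left.
October 2043 has 31 days: 389 − 31 = 358 left.
November 2043 has 30 days: 358 − 30 = 328 left.
December 2043 has 31 days: 328 − 31 = 297 left.
January 2044 has 31 days: 297 − 31 = 266 left.
February 2044 has 29 days (2044 is a leap year): 266 − 29 = 237 left.
March 2044 has 31 days: 237 − 31 = 206 left.
April 2044 has 30 days: 206 − 30 = 176 left.
May 2044 has 31 days: 176 − 31 = 145 left.
June 2044 has 30 days: 145 − 30 = 115 left.
July 2044 has 31 days: 115 − 31 = 84 left.
August 2044 has 31 days: 84 − 31 = 53 left.
September 2044 has 30 days: 53 − 30 = 23 left.
23 days into October 2044 → October 23, 2044.

October 23, 2044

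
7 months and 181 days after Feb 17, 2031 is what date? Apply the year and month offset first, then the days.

Adding 7 months and 181 days from February 17, 2031: first the month/year part, then the days.
month 2 + 7 = 9 → September 2031.
Day 17 is valid in September, giving September 17, 2031.
Now add 181 days from September 17, 2031.
September has 30 days, so 30 − 17 = 13 days remain after September 17, 2031; 181 − 13 = 168 left.
October 2031 has 31 days: 168 − 31 = 137 left.
November 2031 has 30 days: 137 − 30 = 107 left.
December 2031 has 31 days: 107 − 31 = 76 left.
January 2032 has 31 days: 76 − 31 = 45 left.
February 2032 has 29 days (2032 is a leap year): 45 − 29 = 16 left.
16 days into March 2032 → March 16, 2032.

March 16, 2032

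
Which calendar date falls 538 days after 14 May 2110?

November 3, 2111

Advancing 538 days from May 14, 2110.
May has 31 days, so 31 − 14 = 17 days remain after May 14, 2110; 538 − 17 = 521 left.
June 2110 has 30 days: 521 − 30 = 491 left.
July 2110 has 31 days: 491 − 31 = 460 left.
August 2110 has 31 days: 460 − 31 = 429 left.
September 2110 has 30 days: 429 − 30 = 399 left.
October 2110 has 31 days: 399 − 31 = 368 left.
November 2110 has 30 days: 368 − 30 = 338 left.
December 2110 has 31 days: 338 − 31 = 307 left.
January 2111 has 31 days: 307 − 31 = 276 left.
February 2111 has 28 days (2111 is not a leap year): 276 − 28 = 248 left.
March 2111 has 31 days: 248 − 31 = 217 left.
April 2111 has 30 days: 217 − 30 = 187 left.
May 2111 has 31 days: 187 − 31 = 156 left.
June 2111 has 30 days: 156 − 30 = 126 left.
July 2111 has 31 days: 126 − 31 = 95 left.
August 2111 has 31 days: 95 − 31 = 64 left.
September 2111 has 30 days: 64 − 30 = 34 left.
October 2111 has 31 days: 34 − 31 = 3 left.
3 days into November 2111 → November 3, 2111.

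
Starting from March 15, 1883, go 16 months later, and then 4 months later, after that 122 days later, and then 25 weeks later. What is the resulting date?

Adding 16 months from March 15, 1883:
month 3 + 16 = 19, which is month 7 of year 1884 → July 1884.
Day 15 is valid in July, giving July 15, 1884.
Advancing 4 months from July 15, 1884:
month 7 + 4 = 11 → November 1884.
Day 15 is valid in November, giving November 15, 1884.
Counting forward 122 days from November 15, 1884:
November has 30 days, so 30 − 15 = 15 days remain after November 15, 1884; 122 − 15 = 107 left.
December 1884 has 31 days: 107 − 31 = 76 left.
January 1885 has 31 days: 76 − 31 = 45 left.
February 1885 has 28 days (1885 is not a leap year): 45 − 28 = 17 left.
17 days into March 1885 → March 17, 1885.
Advancing 25 weeks (= 175 days) from March 17, 1885:
March has 31 days, so 31 − 17 = 14 days remain after March 17, 1885; 175 − 14 = 161 left.
April 1885 has 30 days: 161 − 30 = 131 left.
May 1885 has 31 days: 131 − 31 = 100 left.
June 1885 has 30 days: 100 − 30 = 70 left.
July 1885 has 31 days: 70 − 31 = 39 left.
August 1885 has 31 days: 39 − 31 = 8 left.
8 days into September 1885 → September 8, 1885.

September 8, 1885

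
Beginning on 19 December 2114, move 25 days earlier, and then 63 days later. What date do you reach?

January 26, 2115

Counting back 25 days from December 19, 2114:
Going back 19 days from December 19, 2114 reaches the end of the previous month; 25 − 19 = 6 left.
November 2114 has 30 days; 30 − 6 = 24 → November 24, 2114.
Advancing 63 days from November 24, 2114:
November has 30 days, so 30 − 24 = 6 days remain after November 24, 2114; 63 − 6 = 57 left.
December 2114 has 31 days: 57 − 31 = 26 left.
26 days into January 2115 → January 26, 2115.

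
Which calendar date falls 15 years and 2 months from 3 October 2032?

December 3, 2047

Counting forward 15 years and 2 months from October 3, 2032.
+15 years → 2047; month 10 + 2 = 12 → December 2047.
Day 3 is valid in December, giving December 3, 2047.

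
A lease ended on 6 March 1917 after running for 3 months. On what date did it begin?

December 6, 1916

Going back 3 months from March 6, 1917.
month 3 − 3 = 0, which is month 12 of year 1916 → December 1916.
Day 6 is valid in December, giving December 6, 1916.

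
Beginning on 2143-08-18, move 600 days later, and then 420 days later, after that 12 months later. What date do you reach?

June 3, 2147

Counting forward 600 days from August 18, 2143:
August has 31 days, so 31 − 18 = 13 days remain after August 18, 2143; 600 − 13 = 587 left.
September 2143 has 30 days: 587 − 30 = 557 left.
October 2143 has 31 days: 557 − 31 = 526 left.
November 2143 has 30 days: 526 − 30 = 496 left.
December 2143 has 31 days: 496 − 31 = 465 left.
January 2144 has 31 days: 465 − 31 = 434 left.
February 2144 has 29 days (2144 is a leap year): 434 − 29 = 405 left.
March 2144 has 31 days: 405 − 31 = 374 left.
April 2144 has 30 days: 374 − 30 = 344 left.
May 2144 has 31 days: 344 − 31 = 313 left.
June 2144 has 30 days: 313 − 30 = 283 left.
July 2144 has 31 days: 283 − 31 = 252 left.
August 2144 has 31 days: 252 − 31 = 221 left.
September 2144 has 30 days: 221 − 30 = 191 left.
October 2144 has 31 days: 191 − 31 = 160 left.
November 2144 has 30 days: 160 − 30 = 130 left.
December 2144 has 31 days: 130 − 31 = 99 left.
January 2145 has 31 days: 99 − 31 = 68 left.
February 2145 has 28 days (2145 is not a leap year): 68 − 28 = 40 left.
March 2145 has 31 days: 40 − 31 = 9 left.
9 days into April 2145 → April 9, 2145.
Adding 420 days from April 9, 2145:
April has 30 days, so 30 − 9 = 21 days remain after April 9, 2145; 420 − 21 = 399 left.
May 2145 has 31 days: 399 − 31 = 368 left.
June 2145 has 30 days: 368 − 30 = 338 left.
July 2145 has 31 days: 338 − 31 = 307 left.
August 2145 has 31 days: 307 − 31 = 276 left.
September 2145 has 30 days: 276 − 30 = 246 left.
October 2145 has 31 days: 246 − 31 = 215 left.
November 2145 has 30 days: 215 − 30 = 185 left.
December 2145 has 31 days: 185 − 31 = 154 left.
January 2146 has 31 days: 154 − 31 = 123 left.
February 2146 has 28 days (2146 is not a leap year): 123 − 28 = 95 left.
March 2146 has 31 days: 95 − 31 = 64 left.
April 2146 has 30 days: 64 − 30 = 34 left.
May 2146 has 31 days: 34 − 31 = 3 left.
3 days into June 2146 → June 3, 2146.
Advancing 12 months from June 3, 2146:
month 6 + 12 = 18, which is month 6 of year 2147 → June 2147.
Day 3 is valid in June, giving June 3, 2147.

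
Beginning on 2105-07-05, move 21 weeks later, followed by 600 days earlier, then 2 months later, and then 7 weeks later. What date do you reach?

Counting forward 21 weeks (= 147 days) from July 5, 2105:
July has 31 days, so 31 − 5 = 26 days remain after July 5, 2105; 147 − 26 = 121 left.
August 2105 has 31 days: 121 − 31 = 90 left.
September 2105 has 30 days: 90 − 30 = 60 left.
October 2105 has 31 days: 60 − 31 = 29 left.
29 days into November 2105 → November 29, 2105.
Counting back 600 days from November 29, 2105:
Going back 29 days from November 29, 2105 reaches the end of the previous month; 600 − 29 = 571 left.
October 2105 has 31 days: 571 − 31 = 540 left.
September 2105 has 30 days: 540 − 30 = 510 left.
August 2105 has 31 days: 510 − 31 = 479 left.
July 2105 has 31 days: 479 − 31 = 448 left.
June 2105 has 30 days: 448 − 30 = 418 left.
May 2105 has 31 days: 418 − 31 = 387 left.
April 2105 has 30 days: 387 − 30 = 357 left.
March 2105 has 31 days: 357 − 31 = 326 left.
February 2105 has 28 days (2105 is not a leap year): 326 − 28 = 298 left.
January 2105 has 31 days: 298 − 31 = 267 left.
December 2104 has 31 days: 267 − 31 = 236 left.
November 2104 has 30 days: 236 − 30 = 206 left.
October 2104 has 31 days: 206 − 31 = 175 left.
September 2104 has 30 days: 175 − 30 = 145 left.
August 2104 has 31 days: 145 − 31 = 114 left.
July 2104 has 31 days: 114 − 31 = 83 left.
June 2104 has 30 days: 83 − 30 = 53 left.
May 2104 has 31 days: 53 − 31 = 22 left.
April 2104 has 30 days; 30 − 22 = 8 → April 8, 2104.
Counting forward 2 months from April 8, 2104:
month 4 + 2 = 6 → June 2104.
Day 8 is valid in June, giving June 8, 2104.
Advancing 7 weeks (= 49 days) from June 8, 2104:
June has 30 days, so 30 − 8 = 22 days remain after June 8, 2104; 49 − 22 = 27 left.
27 days into July 2104 → July 27, 2104.

July 27, 2104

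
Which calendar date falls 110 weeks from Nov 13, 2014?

Counting forward 110 weeks = 770 days from November 13, 2014.
November has 30 days, so 30 − 13 = 17 days remain after November 13, 2014; 770 − 17 = 753 left.
December 2014 has 31 days: 753 − 31 = 722 left.
January 2015 has 31 days: 722 − 31 = 691 left.
February 2015 has 28 days (2015 is not a leap year): 691 − 28 = 663 left.
March 2015 has 31 days: 663 − 31 = 632 left.
April 2015 has 30 days: 632 − 30 = 602 left.
May 2015 has 31 days: 602 − 31 = 571 left.
June 2015 has 30 days: 571 − 30 = 541 left.
July 2015 has 31 days: 541 − 31 = 510 left.
August 2015 has 31 days: 510 − 31 = 479 left.
September 2015 has 30 days: 479 − 30 = 449 left.
October 2015 has 31 days: 449 − 31 = 418 left.
November 2015 has 30 days: 418 − 30 = 388 left.
December 2015 has 31 days: 388 − 31 = 357 left.
January 2016 has 31 days: 357 − 31 = 326 left.
February 2016 has 29 days (2016 is a leap year): 326 − 29 = 297 left.
March 2016 has 31 days: 297 − 31 = 266 left.
April 2016 has 30 days: 266 − 30 = 236 left.
May 2016 has 31 days: 236 − 31 = 205 left.
June 2016 has 30 days: 205 − 30 = 175 left.
July 2016 has 31 days: 175 − 31 = 144 left.
August 2016 has 31 days: 144 − 31 = 113 left.
September 2016 has 30 days: 113 − 30 = 83 left.
October 2016 has 31 days: 83 − 31 = 52 left.
November 2016 has 30 days: 52 − 30 = 22 left.
22 days into December 2016 → December 22, 2016.

December 22, 2016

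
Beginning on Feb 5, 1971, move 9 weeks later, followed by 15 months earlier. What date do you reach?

Adding 9 weeks (= 63 days) from February 5, 1971:
February has 28 days, so 28 − 5 = 23 days remain after February 5, 1971; 63 − 23 = 40 left.
March 1971 has 31 days: 40 − 31 = 9 left.
9 days into April 1971 → April 9, 1971.
Counting back 15 months from April 9, 1971:
month 4 − 15 = -11, which is month 1 of year 1970 → January 1970.
Day 9 is valid in January, giving January 9, 1970.

January 9, 1970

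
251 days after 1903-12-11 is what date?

Advancing 251 days from December 11, 1903.
December has 31 days, so 31 − 11 = 20 days remain after December 11, 1903; 251 − 20 = 231 left.
January 1904 has 31 days: 231 − 31 = 200 left.
February 1904 has 29 days (1904 is a leap year): 200 − 29 = 171 left.
March 1904 has 31 days: 171 − 31 = 140 left.
April 1904 has 30 days: 140 − 30 = 110 left.
May 1904 has 31 days: 110 − 31 = 79 left.
June 1904 has 30 days: 79 − 30 = 49 left.
July 1904 has 31 days: 49 − 31 = 18 left.
18 days into August 1904 → August 18, 1904.

August 18, 1904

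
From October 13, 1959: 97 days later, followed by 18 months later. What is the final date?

July 18, 1961

Advancing 97 days from October 13, 1959:
October has 31 days, so 31 − 13 = 18 days remain after October 13, 1959; 97 − 18 = 79 left.
November 1959 has 30 days: 79 − 30 = 49 left.
December 1959 has 31 days: 49 − 31 = 18 left.
18 days into January 1960 → January 18, 1960.
Advancing 18 months from January 18, 1960:
month 1 + 18 = 19, which is month 7 of year 1961 → July 1961.
Day 18 is valid in July, giving July 18, 1961.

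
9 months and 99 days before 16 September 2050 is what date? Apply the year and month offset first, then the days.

September 8, 2049

Counting back 9 months and 99 days from September 16, 2050: first the month/year part, then the days.
month 9 − 9 = 0, which is month 12 of year 2049 → December 2049.
Day 16 is valid in December, giving December 16, 2049.
Now subtract 99 days from December 16, 2049.
Going back 16 days from December 16, 2049 reaches the end of the previous month; 99 − 16 = 83 left.
November 2049 has 30 days: 83 − 30 = 53 left.
October 2049 has 31 days: 53 − 31 = 22 left.
September 2049 has 30 days; 30 − 22 = 8 → September 8, 2049.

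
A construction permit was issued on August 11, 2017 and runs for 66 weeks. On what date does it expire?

Counting forward 66 weeks = 462 days from August 11, 2017.
August has 31 days, so 31 − 11 = 20 days remain after August 11, 2017; 462 − 20 = 442 left.
September 2017 has 30 days: 442 − 30 = 412 left.
October 2017 has 31 days: 412 − 31 = 381 left.
November 2017 has 30 days: 381 − 30 = 351 left.
December 2017 has 31 days: 351 − 31 = 320 left.
January 2018 has 31 days: 320 − 31 = 289 left.
February 2018 has 28 days (2018 is not a leap year): 289 − 28 = 261 left.
March 2018 has 31 days: 261 − 31 = 230 left.
April 2018 has 30 days: 230 − 30 = 200 left.
May 2018 has 31 days: 200 − 31 = 169 left.
June 2018 has 30 days: 169 − 30 = 139 left.
July 2018 has 31 days: 139 − 31 = 108 left.
August 2018 has 31 days: 108 − 31 = 77 left.
September 2018 has 30 days: 77 − 30 = 47 left.
October 2018 has 31 days: 47 − 31 = 16 left.
16 days into November 2018 → November 16, 2018.

November 16, 2018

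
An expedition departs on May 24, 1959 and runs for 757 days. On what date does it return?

June 19, 1961

Advancing 757 days from May 24, 1959.
May has 31 days, so 31 − 24 = 7 days remain after May 24, 1959; 757 − 7 = 750 left.
June 1959 has 30 days: 750 − 30 = 720 left.
July 1959 has 31 days: 720 − 31 = 689 left.
August 1959 has 31 days: 689 − 31 = 658 left.
September 1959 has 30 days: 658 − 30 = 628 left.
October 1959 has 31 days: 628 − 31 = 597 left.
November 1959 has 30 days: 597 − 30 = 567 left.
December 1959 has 31 days: 567 − 31 = 536 left.
January 1960 has 31 days: 536 − 31 = 505 left.
February 1960 has 29 days (1960 is a leap year): 505 − 29 = 476 left.
March 1960 has 31 days: 476 − 31 = 445 left.
April 1960 has 30 days: 445 − 30 = 415 left.
May 1960 has 31 days: 415 − 31 = 384 left.
June 1960 has 30 days: 384 − 30 = 354 left.
July 1960 has 31 days: 354 − 31 = 323 left.
August 1960 has 31 days: 323 − 31 = 292 left.
September 1960 has 30 days: 292 − 30 = 262 left.
October 1960 has 31 days: 262 − 31 = 231 left.
November 1960 has 30 days: 231 − 30 = 201 left.
December 1960 has 31 days: 201 − 31 = 170 left.
January 1961 has 31 days: 170 − 31 = 139 left.
February 1961 has 28 days (1961 is not a leap year): 139 − 28 = 111 left.
March 1961 has 31 days: 111 − 31 = 80 left.
April 1961 has 30 days: 80 − 30 = 50 left.
May 1961 has 31 days: 50 − 31 = 19 left.
19 days into June 1961 → June 19, 1961.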